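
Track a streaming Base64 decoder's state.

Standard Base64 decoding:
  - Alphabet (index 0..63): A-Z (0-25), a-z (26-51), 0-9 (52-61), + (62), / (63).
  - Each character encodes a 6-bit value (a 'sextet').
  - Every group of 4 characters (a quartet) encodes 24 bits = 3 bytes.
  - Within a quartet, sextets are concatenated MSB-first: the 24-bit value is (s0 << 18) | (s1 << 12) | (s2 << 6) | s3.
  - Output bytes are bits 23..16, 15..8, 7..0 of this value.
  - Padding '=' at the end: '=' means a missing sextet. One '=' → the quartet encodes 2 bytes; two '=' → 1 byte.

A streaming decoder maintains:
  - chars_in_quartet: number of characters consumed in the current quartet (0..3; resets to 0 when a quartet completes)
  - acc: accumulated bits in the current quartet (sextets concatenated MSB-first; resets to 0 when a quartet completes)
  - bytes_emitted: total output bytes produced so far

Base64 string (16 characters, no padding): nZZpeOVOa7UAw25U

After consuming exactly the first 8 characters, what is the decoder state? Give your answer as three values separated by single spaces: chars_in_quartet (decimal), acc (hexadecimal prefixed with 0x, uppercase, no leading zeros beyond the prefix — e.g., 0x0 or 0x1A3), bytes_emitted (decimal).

After char 0 ('n'=39): chars_in_quartet=1 acc=0x27 bytes_emitted=0
After char 1 ('Z'=25): chars_in_quartet=2 acc=0x9D9 bytes_emitted=0
After char 2 ('Z'=25): chars_in_quartet=3 acc=0x27659 bytes_emitted=0
After char 3 ('p'=41): chars_in_quartet=4 acc=0x9D9669 -> emit 9D 96 69, reset; bytes_emitted=3
After char 4 ('e'=30): chars_in_quartet=1 acc=0x1E bytes_emitted=3
After char 5 ('O'=14): chars_in_quartet=2 acc=0x78E bytes_emitted=3
After char 6 ('V'=21): chars_in_quartet=3 acc=0x1E395 bytes_emitted=3
After char 7 ('O'=14): chars_in_quartet=4 acc=0x78E54E -> emit 78 E5 4E, reset; bytes_emitted=6

Answer: 0 0x0 6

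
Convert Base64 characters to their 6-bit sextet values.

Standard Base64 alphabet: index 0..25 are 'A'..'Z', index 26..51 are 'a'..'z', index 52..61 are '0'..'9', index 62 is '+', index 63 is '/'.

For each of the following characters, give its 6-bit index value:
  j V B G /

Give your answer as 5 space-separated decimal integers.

Answer: 35 21 1 6 63

Derivation:
'j': a..z range, 26 + ord('j') − ord('a') = 35
'V': A..Z range, ord('V') − ord('A') = 21
'B': A..Z range, ord('B') − ord('A') = 1
'G': A..Z range, ord('G') − ord('A') = 6
'/': index 63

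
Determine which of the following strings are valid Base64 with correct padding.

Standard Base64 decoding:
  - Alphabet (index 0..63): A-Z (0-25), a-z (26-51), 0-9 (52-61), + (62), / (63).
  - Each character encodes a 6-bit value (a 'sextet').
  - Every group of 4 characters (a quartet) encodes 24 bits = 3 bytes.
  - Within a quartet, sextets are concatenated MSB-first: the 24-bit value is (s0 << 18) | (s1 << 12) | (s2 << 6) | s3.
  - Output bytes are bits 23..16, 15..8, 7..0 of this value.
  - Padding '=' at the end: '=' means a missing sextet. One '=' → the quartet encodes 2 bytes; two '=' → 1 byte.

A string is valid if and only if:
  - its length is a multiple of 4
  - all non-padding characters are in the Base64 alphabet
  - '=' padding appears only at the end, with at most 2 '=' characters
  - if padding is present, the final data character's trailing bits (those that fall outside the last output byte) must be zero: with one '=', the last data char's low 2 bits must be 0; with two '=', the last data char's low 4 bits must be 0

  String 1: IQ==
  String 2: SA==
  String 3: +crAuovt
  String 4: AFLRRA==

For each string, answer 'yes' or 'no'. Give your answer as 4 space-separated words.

Answer: yes yes yes yes

Derivation:
String 1: 'IQ==' → valid
String 2: 'SA==' → valid
String 3: '+crAuovt' → valid
String 4: 'AFLRRA==' → valid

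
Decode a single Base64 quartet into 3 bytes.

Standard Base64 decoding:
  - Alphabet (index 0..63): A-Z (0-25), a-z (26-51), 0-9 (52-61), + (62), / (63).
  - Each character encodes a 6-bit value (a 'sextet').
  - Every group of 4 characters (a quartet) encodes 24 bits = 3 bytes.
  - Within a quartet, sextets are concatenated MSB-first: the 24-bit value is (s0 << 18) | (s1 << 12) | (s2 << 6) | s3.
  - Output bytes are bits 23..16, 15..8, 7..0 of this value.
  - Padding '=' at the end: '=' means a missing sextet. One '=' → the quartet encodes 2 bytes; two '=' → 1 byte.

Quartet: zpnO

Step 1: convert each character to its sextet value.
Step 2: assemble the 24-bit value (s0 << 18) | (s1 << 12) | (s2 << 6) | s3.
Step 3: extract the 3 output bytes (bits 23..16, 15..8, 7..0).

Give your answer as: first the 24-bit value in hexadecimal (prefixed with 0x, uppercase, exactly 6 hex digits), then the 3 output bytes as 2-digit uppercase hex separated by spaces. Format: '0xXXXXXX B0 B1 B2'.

Answer: 0xCE99CE CE 99 CE

Derivation:
Sextets: z=51, p=41, n=39, O=14
24-bit: (51<<18) | (41<<12) | (39<<6) | 14
      = 0xCC0000 | 0x029000 | 0x0009C0 | 0x00000E
      = 0xCE99CE
Bytes: (v>>16)&0xFF=CE, (v>>8)&0xFF=99, v&0xFF=CE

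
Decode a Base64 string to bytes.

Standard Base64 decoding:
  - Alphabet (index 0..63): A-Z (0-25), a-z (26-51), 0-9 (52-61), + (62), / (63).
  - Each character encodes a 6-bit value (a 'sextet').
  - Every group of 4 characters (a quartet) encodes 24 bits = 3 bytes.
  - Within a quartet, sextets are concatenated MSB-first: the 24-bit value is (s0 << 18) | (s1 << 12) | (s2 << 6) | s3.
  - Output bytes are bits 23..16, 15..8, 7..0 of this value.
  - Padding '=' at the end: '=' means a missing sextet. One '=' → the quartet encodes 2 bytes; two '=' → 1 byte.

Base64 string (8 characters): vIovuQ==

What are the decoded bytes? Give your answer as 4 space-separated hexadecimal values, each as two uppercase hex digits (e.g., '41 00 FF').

After char 0 ('v'=47): chars_in_quartet=1 acc=0x2F bytes_emitted=0
After char 1 ('I'=8): chars_in_quartet=2 acc=0xBC8 bytes_emitted=0
After char 2 ('o'=40): chars_in_quartet=3 acc=0x2F228 bytes_emitted=0
After char 3 ('v'=47): chars_in_quartet=4 acc=0xBC8A2F -> emit BC 8A 2F, reset; bytes_emitted=3
After char 4 ('u'=46): chars_in_quartet=1 acc=0x2E bytes_emitted=3
After char 5 ('Q'=16): chars_in_quartet=2 acc=0xB90 bytes_emitted=3
Padding '==': partial quartet acc=0xB90 -> emit B9; bytes_emitted=4

Answer: BC 8A 2F B9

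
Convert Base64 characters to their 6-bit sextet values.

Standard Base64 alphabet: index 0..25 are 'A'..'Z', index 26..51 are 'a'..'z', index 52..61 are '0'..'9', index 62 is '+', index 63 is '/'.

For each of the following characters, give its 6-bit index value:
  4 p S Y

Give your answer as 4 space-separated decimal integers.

'4': 0..9 range, 52 + ord('4') − ord('0') = 56
'p': a..z range, 26 + ord('p') − ord('a') = 41
'S': A..Z range, ord('S') − ord('A') = 18
'Y': A..Z range, ord('Y') − ord('A') = 24

Answer: 56 41 18 24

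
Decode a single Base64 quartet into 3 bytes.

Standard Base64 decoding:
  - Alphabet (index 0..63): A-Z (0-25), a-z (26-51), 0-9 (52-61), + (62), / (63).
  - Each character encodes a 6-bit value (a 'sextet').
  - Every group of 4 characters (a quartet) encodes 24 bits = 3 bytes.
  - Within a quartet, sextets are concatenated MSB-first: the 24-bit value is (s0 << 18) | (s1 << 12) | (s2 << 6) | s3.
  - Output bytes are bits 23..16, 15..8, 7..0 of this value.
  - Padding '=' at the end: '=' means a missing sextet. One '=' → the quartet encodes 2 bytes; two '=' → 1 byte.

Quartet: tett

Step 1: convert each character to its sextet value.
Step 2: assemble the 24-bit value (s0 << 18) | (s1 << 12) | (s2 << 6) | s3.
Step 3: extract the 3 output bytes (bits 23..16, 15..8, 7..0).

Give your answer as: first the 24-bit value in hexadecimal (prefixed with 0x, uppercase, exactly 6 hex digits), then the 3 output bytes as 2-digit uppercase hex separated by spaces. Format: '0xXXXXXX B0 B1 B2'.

Answer: 0xB5EB6D B5 EB 6D

Derivation:
Sextets: t=45, e=30, t=45, t=45
24-bit: (45<<18) | (30<<12) | (45<<6) | 45
      = 0xB40000 | 0x01E000 | 0x000B40 | 0x00002D
      = 0xB5EB6D
Bytes: (v>>16)&0xFF=B5, (v>>8)&0xFF=EB, v&0xFF=6D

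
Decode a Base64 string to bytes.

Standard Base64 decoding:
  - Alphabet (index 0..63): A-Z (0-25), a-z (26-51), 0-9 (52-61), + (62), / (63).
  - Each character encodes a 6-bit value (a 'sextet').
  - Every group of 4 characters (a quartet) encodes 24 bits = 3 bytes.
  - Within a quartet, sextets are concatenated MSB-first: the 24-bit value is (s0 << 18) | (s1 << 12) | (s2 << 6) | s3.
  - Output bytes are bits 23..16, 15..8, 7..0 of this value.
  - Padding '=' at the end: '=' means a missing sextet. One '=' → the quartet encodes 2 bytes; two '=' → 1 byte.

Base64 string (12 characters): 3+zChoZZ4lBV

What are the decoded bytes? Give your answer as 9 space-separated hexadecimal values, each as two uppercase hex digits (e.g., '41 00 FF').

Answer: DF EC C2 86 86 59 E2 50 55

Derivation:
After char 0 ('3'=55): chars_in_quartet=1 acc=0x37 bytes_emitted=0
After char 1 ('+'=62): chars_in_quartet=2 acc=0xDFE bytes_emitted=0
After char 2 ('z'=51): chars_in_quartet=3 acc=0x37FB3 bytes_emitted=0
After char 3 ('C'=2): chars_in_quartet=4 acc=0xDFECC2 -> emit DF EC C2, reset; bytes_emitted=3
After char 4 ('h'=33): chars_in_quartet=1 acc=0x21 bytes_emitted=3
After char 5 ('o'=40): chars_in_quartet=2 acc=0x868 bytes_emitted=3
After char 6 ('Z'=25): chars_in_quartet=3 acc=0x21A19 bytes_emitted=3
After char 7 ('Z'=25): chars_in_quartet=4 acc=0x868659 -> emit 86 86 59, reset; bytes_emitted=6
After char 8 ('4'=56): chars_in_quartet=1 acc=0x38 bytes_emitted=6
After char 9 ('l'=37): chars_in_quartet=2 acc=0xE25 bytes_emitted=6
After char 10 ('B'=1): chars_in_quartet=3 acc=0x38941 bytes_emitted=6
After char 11 ('V'=21): chars_in_quartet=4 acc=0xE25055 -> emit E2 50 55, reset; bytes_emitted=9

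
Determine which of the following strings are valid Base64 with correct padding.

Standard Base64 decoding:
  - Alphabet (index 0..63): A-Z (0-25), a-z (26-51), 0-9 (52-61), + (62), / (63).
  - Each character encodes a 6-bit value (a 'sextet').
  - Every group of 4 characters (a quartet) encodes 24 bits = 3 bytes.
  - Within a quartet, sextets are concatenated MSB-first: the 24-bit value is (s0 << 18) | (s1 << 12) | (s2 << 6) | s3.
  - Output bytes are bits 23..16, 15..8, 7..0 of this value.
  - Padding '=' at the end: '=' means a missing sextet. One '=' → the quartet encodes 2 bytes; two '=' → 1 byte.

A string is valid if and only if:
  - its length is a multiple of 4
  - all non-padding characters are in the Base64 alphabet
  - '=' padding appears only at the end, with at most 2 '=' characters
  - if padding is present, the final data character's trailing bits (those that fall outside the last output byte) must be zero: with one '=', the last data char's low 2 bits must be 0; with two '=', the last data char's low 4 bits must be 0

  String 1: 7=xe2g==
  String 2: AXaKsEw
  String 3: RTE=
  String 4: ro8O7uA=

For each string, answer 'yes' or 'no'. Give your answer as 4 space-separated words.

Answer: no no yes yes

Derivation:
String 1: '7=xe2g==' → invalid (bad char(s): ['=']; '=' in middle)
String 2: 'AXaKsEw' → invalid (len=7 not mult of 4)
String 3: 'RTE=' → valid
String 4: 'ro8O7uA=' → valid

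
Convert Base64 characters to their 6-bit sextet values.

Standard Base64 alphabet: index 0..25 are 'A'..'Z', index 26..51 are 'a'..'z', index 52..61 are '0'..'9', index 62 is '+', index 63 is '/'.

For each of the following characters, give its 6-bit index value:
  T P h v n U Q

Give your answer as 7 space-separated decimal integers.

'T': A..Z range, ord('T') − ord('A') = 19
'P': A..Z range, ord('P') − ord('A') = 15
'h': a..z range, 26 + ord('h') − ord('a') = 33
'v': a..z range, 26 + ord('v') − ord('a') = 47
'n': a..z range, 26 + ord('n') − ord('a') = 39
'U': A..Z range, ord('U') − ord('A') = 20
'Q': A..Z range, ord('Q') − ord('A') = 16

Answer: 19 15 33 47 39 20 16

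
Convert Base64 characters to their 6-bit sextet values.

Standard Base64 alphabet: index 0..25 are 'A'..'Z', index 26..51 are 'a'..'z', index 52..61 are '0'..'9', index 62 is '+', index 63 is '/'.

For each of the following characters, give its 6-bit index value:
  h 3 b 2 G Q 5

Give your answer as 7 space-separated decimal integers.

'h': a..z range, 26 + ord('h') − ord('a') = 33
'3': 0..9 range, 52 + ord('3') − ord('0') = 55
'b': a..z range, 26 + ord('b') − ord('a') = 27
'2': 0..9 range, 52 + ord('2') − ord('0') = 54
'G': A..Z range, ord('G') − ord('A') = 6
'Q': A..Z range, ord('Q') − ord('A') = 16
'5': 0..9 range, 52 + ord('5') − ord('0') = 57

Answer: 33 55 27 54 6 16 57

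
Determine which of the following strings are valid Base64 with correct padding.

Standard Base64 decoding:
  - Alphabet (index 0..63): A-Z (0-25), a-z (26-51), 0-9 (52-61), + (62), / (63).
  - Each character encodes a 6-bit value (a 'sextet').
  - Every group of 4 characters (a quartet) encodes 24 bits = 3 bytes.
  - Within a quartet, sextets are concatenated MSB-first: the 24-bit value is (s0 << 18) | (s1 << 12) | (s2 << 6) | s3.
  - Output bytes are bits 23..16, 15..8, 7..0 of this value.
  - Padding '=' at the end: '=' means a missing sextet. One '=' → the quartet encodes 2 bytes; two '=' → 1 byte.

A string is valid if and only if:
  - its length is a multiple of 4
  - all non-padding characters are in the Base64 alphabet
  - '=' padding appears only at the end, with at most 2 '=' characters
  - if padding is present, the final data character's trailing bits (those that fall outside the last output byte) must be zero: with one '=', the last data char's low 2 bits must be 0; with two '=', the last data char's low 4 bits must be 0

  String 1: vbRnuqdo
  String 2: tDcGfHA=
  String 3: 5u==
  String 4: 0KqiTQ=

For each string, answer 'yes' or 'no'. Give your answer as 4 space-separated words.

Answer: yes yes no no

Derivation:
String 1: 'vbRnuqdo' → valid
String 2: 'tDcGfHA=' → valid
String 3: '5u==' → invalid (bad trailing bits)
String 4: '0KqiTQ=' → invalid (len=7 not mult of 4)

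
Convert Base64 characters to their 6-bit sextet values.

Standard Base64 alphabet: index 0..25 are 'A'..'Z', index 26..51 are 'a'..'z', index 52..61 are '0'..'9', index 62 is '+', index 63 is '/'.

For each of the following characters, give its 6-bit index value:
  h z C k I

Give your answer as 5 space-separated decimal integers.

'h': a..z range, 26 + ord('h') − ord('a') = 33
'z': a..z range, 26 + ord('z') − ord('a') = 51
'C': A..Z range, ord('C') − ord('A') = 2
'k': a..z range, 26 + ord('k') − ord('a') = 36
'I': A..Z range, ord('I') − ord('A') = 8

Answer: 33 51 2 36 8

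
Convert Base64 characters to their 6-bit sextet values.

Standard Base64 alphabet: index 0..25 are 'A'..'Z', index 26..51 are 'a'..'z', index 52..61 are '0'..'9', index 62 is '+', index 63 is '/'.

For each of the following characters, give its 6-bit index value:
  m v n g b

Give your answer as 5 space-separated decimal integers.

'm': a..z range, 26 + ord('m') − ord('a') = 38
'v': a..z range, 26 + ord('v') − ord('a') = 47
'n': a..z range, 26 + ord('n') − ord('a') = 39
'g': a..z range, 26 + ord('g') − ord('a') = 32
'b': a..z range, 26 + ord('b') − ord('a') = 27

Answer: 38 47 39 32 27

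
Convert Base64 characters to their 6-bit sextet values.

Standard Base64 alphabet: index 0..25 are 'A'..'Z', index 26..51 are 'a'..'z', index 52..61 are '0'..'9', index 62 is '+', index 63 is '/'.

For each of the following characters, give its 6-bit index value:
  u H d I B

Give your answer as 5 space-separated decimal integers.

'u': a..z range, 26 + ord('u') − ord('a') = 46
'H': A..Z range, ord('H') − ord('A') = 7
'd': a..z range, 26 + ord('d') − ord('a') = 29
'I': A..Z range, ord('I') − ord('A') = 8
'B': A..Z range, ord('B') − ord('A') = 1

Answer: 46 7 29 8 1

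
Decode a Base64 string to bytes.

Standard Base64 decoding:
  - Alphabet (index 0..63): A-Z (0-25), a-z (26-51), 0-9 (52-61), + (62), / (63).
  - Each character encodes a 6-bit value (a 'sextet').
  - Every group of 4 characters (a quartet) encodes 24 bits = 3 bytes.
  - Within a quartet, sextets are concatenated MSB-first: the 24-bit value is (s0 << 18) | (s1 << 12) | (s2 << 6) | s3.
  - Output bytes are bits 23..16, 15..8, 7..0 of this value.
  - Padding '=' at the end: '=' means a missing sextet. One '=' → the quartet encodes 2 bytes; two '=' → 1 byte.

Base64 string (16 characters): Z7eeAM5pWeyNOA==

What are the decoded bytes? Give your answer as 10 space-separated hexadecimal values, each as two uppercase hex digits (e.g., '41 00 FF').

After char 0 ('Z'=25): chars_in_quartet=1 acc=0x19 bytes_emitted=0
After char 1 ('7'=59): chars_in_quartet=2 acc=0x67B bytes_emitted=0
After char 2 ('e'=30): chars_in_quartet=3 acc=0x19EDE bytes_emitted=0
After char 3 ('e'=30): chars_in_quartet=4 acc=0x67B79E -> emit 67 B7 9E, reset; bytes_emitted=3
After char 4 ('A'=0): chars_in_quartet=1 acc=0x0 bytes_emitted=3
After char 5 ('M'=12): chars_in_quartet=2 acc=0xC bytes_emitted=3
After char 6 ('5'=57): chars_in_quartet=3 acc=0x339 bytes_emitted=3
After char 7 ('p'=41): chars_in_quartet=4 acc=0xCE69 -> emit 00 CE 69, reset; bytes_emitted=6
After char 8 ('W'=22): chars_in_quartet=1 acc=0x16 bytes_emitted=6
After char 9 ('e'=30): chars_in_quartet=2 acc=0x59E bytes_emitted=6
After char 10 ('y'=50): chars_in_quartet=3 acc=0x167B2 bytes_emitted=6
After char 11 ('N'=13): chars_in_quartet=4 acc=0x59EC8D -> emit 59 EC 8D, reset; bytes_emitted=9
After char 12 ('O'=14): chars_in_quartet=1 acc=0xE bytes_emitted=9
After char 13 ('A'=0): chars_in_quartet=2 acc=0x380 bytes_emitted=9
Padding '==': partial quartet acc=0x380 -> emit 38; bytes_emitted=10

Answer: 67 B7 9E 00 CE 69 59 EC 8D 38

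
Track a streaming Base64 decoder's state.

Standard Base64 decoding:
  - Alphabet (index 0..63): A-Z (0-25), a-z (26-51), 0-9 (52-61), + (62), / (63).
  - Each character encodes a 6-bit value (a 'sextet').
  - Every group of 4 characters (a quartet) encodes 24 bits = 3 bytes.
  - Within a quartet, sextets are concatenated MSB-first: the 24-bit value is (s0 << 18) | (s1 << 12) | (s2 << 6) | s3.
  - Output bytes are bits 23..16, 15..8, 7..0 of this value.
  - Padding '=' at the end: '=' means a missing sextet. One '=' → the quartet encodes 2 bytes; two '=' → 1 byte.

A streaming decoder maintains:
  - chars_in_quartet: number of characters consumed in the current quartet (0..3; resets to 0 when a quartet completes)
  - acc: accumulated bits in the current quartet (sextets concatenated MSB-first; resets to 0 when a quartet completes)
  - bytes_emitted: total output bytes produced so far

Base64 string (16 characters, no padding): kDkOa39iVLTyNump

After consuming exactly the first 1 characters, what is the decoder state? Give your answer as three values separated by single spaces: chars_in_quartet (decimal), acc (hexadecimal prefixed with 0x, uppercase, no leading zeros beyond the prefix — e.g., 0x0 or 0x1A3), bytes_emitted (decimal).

Answer: 1 0x24 0

Derivation:
After char 0 ('k'=36): chars_in_quartet=1 acc=0x24 bytes_emitted=0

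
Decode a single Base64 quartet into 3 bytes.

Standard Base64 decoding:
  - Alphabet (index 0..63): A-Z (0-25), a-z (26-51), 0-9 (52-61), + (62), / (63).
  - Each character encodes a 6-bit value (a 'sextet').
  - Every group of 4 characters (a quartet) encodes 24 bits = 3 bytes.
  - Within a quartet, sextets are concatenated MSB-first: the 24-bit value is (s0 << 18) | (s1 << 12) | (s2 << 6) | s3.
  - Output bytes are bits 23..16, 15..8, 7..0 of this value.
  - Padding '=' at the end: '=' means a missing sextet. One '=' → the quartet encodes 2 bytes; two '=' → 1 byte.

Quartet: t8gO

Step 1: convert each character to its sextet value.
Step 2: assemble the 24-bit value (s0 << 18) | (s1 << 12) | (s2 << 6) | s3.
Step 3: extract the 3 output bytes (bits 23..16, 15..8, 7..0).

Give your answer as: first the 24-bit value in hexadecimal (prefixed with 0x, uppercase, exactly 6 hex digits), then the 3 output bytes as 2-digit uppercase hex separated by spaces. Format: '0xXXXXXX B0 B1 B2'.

Answer: 0xB7C80E B7 C8 0E

Derivation:
Sextets: t=45, 8=60, g=32, O=14
24-bit: (45<<18) | (60<<12) | (32<<6) | 14
      = 0xB40000 | 0x03C000 | 0x000800 | 0x00000E
      = 0xB7C80E
Bytes: (v>>16)&0xFF=B7, (v>>8)&0xFF=C8, v&0xFF=0E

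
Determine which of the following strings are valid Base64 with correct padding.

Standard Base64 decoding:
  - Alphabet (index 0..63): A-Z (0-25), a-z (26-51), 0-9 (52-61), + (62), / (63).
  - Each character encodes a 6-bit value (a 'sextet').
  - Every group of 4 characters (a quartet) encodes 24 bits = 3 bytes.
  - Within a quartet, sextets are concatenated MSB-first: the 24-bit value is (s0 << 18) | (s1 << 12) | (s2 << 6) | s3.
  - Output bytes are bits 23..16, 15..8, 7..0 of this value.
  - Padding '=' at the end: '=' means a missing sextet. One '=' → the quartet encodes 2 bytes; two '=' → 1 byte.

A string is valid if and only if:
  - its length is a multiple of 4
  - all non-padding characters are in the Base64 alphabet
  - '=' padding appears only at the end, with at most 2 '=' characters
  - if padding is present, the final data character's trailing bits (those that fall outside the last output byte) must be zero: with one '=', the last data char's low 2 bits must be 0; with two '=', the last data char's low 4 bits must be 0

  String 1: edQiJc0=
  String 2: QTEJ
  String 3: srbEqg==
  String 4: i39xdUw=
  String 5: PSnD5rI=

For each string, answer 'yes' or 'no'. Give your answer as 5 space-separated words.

Answer: yes yes yes yes yes

Derivation:
String 1: 'edQiJc0=' → valid
String 2: 'QTEJ' → valid
String 3: 'srbEqg==' → valid
String 4: 'i39xdUw=' → valid
String 5: 'PSnD5rI=' → valid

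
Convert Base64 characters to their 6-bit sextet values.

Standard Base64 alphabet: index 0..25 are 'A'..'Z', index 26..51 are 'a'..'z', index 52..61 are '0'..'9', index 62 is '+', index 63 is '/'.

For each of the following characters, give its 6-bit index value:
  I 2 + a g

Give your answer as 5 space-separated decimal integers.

'I': A..Z range, ord('I') − ord('A') = 8
'2': 0..9 range, 52 + ord('2') − ord('0') = 54
'+': index 62
'a': a..z range, 26 + ord('a') − ord('a') = 26
'g': a..z range, 26 + ord('g') − ord('a') = 32

Answer: 8 54 62 26 32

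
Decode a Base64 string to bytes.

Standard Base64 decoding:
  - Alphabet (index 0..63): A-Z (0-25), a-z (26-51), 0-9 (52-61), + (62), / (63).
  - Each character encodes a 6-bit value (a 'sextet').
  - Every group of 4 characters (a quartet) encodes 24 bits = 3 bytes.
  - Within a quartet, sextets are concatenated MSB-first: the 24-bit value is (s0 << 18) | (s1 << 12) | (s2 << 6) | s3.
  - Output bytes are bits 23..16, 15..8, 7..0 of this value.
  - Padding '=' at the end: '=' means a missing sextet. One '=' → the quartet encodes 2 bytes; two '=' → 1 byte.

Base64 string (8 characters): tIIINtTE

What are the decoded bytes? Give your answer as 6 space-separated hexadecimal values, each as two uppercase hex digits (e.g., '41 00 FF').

Answer: B4 82 08 36 D4 C4

Derivation:
After char 0 ('t'=45): chars_in_quartet=1 acc=0x2D bytes_emitted=0
After char 1 ('I'=8): chars_in_quartet=2 acc=0xB48 bytes_emitted=0
After char 2 ('I'=8): chars_in_quartet=3 acc=0x2D208 bytes_emitted=0
After char 3 ('I'=8): chars_in_quartet=4 acc=0xB48208 -> emit B4 82 08, reset; bytes_emitted=3
After char 4 ('N'=13): chars_in_quartet=1 acc=0xD bytes_emitted=3
After char 5 ('t'=45): chars_in_quartet=2 acc=0x36D bytes_emitted=3
After char 6 ('T'=19): chars_in_quartet=3 acc=0xDB53 bytes_emitted=3
After char 7 ('E'=4): chars_in_quartet=4 acc=0x36D4C4 -> emit 36 D4 C4, reset; bytes_emitted=6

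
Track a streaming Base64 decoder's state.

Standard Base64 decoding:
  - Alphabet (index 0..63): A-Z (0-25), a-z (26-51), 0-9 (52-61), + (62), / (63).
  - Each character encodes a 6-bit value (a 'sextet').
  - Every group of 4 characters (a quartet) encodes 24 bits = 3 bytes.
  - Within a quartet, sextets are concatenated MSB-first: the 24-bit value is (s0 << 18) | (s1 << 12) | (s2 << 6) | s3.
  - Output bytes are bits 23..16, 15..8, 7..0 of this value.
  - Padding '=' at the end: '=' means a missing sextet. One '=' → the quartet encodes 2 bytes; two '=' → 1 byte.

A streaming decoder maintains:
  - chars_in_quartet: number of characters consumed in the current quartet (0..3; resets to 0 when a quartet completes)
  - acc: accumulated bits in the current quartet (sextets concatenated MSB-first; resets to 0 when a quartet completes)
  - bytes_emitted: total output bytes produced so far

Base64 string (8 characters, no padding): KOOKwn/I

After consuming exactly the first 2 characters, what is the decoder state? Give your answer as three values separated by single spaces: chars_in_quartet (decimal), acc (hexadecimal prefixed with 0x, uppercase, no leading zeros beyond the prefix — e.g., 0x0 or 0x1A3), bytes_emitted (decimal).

Answer: 2 0x28E 0

Derivation:
After char 0 ('K'=10): chars_in_quartet=1 acc=0xA bytes_emitted=0
After char 1 ('O'=14): chars_in_quartet=2 acc=0x28E bytes_emitted=0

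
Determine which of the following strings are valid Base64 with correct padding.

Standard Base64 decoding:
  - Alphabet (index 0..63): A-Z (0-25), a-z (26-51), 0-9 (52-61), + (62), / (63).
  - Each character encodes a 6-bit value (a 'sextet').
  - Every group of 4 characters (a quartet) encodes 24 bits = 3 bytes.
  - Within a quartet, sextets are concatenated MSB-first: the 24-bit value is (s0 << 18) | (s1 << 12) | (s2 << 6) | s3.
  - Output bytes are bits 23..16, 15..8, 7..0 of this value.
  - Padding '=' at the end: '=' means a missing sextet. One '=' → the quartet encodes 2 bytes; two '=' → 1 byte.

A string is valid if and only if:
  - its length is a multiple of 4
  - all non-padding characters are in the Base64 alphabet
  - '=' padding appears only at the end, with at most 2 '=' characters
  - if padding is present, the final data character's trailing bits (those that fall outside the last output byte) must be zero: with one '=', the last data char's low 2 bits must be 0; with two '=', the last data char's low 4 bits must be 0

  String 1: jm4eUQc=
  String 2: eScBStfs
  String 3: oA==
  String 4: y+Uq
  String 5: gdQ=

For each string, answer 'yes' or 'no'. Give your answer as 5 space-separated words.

Answer: yes yes yes yes yes

Derivation:
String 1: 'jm4eUQc=' → valid
String 2: 'eScBStfs' → valid
String 3: 'oA==' → valid
String 4: 'y+Uq' → valid
String 5: 'gdQ=' → valid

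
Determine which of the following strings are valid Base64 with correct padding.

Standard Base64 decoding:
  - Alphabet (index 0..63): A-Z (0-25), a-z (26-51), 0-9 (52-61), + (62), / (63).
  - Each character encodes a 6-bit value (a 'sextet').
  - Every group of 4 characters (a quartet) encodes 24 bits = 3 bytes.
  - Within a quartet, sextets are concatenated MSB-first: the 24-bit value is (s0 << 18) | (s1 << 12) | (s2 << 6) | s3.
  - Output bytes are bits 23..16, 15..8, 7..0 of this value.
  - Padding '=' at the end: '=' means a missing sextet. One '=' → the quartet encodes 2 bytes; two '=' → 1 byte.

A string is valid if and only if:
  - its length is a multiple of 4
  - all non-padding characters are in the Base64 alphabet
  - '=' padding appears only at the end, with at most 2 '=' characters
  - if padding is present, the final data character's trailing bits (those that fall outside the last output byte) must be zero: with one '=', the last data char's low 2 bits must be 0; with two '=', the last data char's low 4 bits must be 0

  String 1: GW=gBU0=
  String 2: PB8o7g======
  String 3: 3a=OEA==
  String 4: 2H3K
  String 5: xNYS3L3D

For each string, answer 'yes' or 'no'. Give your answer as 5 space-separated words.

Answer: no no no yes yes

Derivation:
String 1: 'GW=gBU0=' → invalid (bad char(s): ['=']; '=' in middle)
String 2: 'PB8o7g======' → invalid (6 pad chars (max 2))
String 3: '3a=OEA==' → invalid (bad char(s): ['=']; '=' in middle)
String 4: '2H3K' → valid
String 5: 'xNYS3L3D' → valid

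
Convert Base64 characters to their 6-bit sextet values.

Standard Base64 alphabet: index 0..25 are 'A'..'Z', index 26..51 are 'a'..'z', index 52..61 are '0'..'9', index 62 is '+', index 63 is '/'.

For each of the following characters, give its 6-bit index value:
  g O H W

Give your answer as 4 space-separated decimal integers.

Answer: 32 14 7 22

Derivation:
'g': a..z range, 26 + ord('g') − ord('a') = 32
'O': A..Z range, ord('O') − ord('A') = 14
'H': A..Z range, ord('H') − ord('A') = 7
'W': A..Z range, ord('W') − ord('A') = 22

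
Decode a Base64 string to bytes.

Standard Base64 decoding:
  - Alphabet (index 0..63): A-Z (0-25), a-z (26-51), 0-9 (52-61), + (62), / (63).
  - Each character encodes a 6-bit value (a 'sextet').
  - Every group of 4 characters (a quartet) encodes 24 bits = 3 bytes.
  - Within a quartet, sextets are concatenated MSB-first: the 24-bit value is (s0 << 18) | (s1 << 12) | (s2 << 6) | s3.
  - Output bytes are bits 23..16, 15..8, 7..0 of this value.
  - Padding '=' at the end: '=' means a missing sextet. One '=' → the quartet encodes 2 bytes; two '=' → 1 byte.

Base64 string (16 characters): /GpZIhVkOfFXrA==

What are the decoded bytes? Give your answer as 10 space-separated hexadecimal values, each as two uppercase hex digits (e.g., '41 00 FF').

After char 0 ('/'=63): chars_in_quartet=1 acc=0x3F bytes_emitted=0
After char 1 ('G'=6): chars_in_quartet=2 acc=0xFC6 bytes_emitted=0
After char 2 ('p'=41): chars_in_quartet=3 acc=0x3F1A9 bytes_emitted=0
After char 3 ('Z'=25): chars_in_quartet=4 acc=0xFC6A59 -> emit FC 6A 59, reset; bytes_emitted=3
After char 4 ('I'=8): chars_in_quartet=1 acc=0x8 bytes_emitted=3
After char 5 ('h'=33): chars_in_quartet=2 acc=0x221 bytes_emitted=3
After char 6 ('V'=21): chars_in_quartet=3 acc=0x8855 bytes_emitted=3
After char 7 ('k'=36): chars_in_quartet=4 acc=0x221564 -> emit 22 15 64, reset; bytes_emitted=6
After char 8 ('O'=14): chars_in_quartet=1 acc=0xE bytes_emitted=6
After char 9 ('f'=31): chars_in_quartet=2 acc=0x39F bytes_emitted=6
After char 10 ('F'=5): chars_in_quartet=3 acc=0xE7C5 bytes_emitted=6
After char 11 ('X'=23): chars_in_quartet=4 acc=0x39F157 -> emit 39 F1 57, reset; bytes_emitted=9
After char 12 ('r'=43): chars_in_quartet=1 acc=0x2B bytes_emitted=9
After char 13 ('A'=0): chars_in_quartet=2 acc=0xAC0 bytes_emitted=9
Padding '==': partial quartet acc=0xAC0 -> emit AC; bytes_emitted=10

Answer: FC 6A 59 22 15 64 39 F1 57 AC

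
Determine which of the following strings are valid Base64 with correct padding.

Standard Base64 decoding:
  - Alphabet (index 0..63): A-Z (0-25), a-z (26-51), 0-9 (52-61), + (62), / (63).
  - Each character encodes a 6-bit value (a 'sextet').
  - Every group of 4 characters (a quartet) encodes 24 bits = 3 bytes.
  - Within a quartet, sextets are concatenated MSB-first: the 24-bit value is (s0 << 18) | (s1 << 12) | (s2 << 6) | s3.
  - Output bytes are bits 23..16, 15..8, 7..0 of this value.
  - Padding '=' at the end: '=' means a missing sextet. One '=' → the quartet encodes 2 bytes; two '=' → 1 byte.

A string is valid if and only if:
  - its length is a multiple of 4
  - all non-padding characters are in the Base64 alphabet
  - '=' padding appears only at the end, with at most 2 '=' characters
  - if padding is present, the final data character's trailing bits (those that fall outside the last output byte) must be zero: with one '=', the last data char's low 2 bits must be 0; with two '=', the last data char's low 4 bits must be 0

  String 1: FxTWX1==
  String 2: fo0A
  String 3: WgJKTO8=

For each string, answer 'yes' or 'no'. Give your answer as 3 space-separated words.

Answer: no yes yes

Derivation:
String 1: 'FxTWX1==' → invalid (bad trailing bits)
String 2: 'fo0A' → valid
String 3: 'WgJKTO8=' → valid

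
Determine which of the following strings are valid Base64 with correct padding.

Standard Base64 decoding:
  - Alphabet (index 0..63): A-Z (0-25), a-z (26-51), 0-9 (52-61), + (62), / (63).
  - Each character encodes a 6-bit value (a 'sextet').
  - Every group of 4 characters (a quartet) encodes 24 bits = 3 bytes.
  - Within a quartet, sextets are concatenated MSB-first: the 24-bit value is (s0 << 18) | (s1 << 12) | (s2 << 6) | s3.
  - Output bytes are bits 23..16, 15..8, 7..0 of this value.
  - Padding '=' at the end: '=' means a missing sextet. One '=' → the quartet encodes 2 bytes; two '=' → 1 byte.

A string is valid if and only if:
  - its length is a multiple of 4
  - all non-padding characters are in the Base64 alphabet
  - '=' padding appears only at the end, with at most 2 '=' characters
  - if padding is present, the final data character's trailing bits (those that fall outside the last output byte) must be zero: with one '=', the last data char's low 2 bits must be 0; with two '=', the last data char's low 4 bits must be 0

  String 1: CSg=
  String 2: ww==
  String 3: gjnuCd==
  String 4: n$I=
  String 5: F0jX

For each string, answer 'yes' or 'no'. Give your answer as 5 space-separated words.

Answer: yes yes no no yes

Derivation:
String 1: 'CSg=' → valid
String 2: 'ww==' → valid
String 3: 'gjnuCd==' → invalid (bad trailing bits)
String 4: 'n$I=' → invalid (bad char(s): ['$'])
String 5: 'F0jX' → valid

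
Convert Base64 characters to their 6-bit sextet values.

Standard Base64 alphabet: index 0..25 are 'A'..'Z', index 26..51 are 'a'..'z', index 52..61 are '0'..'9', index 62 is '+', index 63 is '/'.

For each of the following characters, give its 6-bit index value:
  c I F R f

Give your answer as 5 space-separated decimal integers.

Answer: 28 8 5 17 31

Derivation:
'c': a..z range, 26 + ord('c') − ord('a') = 28
'I': A..Z range, ord('I') − ord('A') = 8
'F': A..Z range, ord('F') − ord('A') = 5
'R': A..Z range, ord('R') − ord('A') = 17
'f': a..z range, 26 + ord('f') − ord('a') = 31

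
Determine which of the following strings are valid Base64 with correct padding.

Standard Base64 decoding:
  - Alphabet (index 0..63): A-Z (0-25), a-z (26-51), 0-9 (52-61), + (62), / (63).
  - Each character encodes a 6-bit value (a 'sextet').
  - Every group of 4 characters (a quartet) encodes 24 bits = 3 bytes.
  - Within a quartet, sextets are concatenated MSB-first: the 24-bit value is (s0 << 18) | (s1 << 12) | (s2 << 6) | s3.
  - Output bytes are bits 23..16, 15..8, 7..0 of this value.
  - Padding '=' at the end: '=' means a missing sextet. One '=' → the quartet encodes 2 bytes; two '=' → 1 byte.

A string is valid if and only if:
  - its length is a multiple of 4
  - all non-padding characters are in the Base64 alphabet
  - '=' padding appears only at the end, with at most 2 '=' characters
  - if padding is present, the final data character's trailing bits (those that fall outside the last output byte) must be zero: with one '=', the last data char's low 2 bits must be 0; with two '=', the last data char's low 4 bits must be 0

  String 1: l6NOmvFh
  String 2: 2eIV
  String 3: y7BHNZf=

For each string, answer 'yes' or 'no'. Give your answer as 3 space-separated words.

String 1: 'l6NOmvFh' → valid
String 2: '2eIV' → valid
String 3: 'y7BHNZf=' → invalid (bad trailing bits)

Answer: yes yes no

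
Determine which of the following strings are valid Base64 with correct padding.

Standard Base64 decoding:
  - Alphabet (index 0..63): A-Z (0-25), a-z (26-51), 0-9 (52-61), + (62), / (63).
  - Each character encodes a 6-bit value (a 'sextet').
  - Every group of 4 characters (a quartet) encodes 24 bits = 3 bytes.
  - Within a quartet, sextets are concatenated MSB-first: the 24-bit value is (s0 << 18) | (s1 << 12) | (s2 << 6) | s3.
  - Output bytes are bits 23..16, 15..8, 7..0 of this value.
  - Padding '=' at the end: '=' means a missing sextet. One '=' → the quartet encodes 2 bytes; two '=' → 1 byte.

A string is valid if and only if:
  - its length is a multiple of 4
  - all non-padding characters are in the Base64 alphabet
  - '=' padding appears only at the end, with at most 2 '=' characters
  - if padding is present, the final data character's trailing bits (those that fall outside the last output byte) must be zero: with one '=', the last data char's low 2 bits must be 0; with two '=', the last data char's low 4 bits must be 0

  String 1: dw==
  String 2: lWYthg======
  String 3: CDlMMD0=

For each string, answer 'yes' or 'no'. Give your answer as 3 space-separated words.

String 1: 'dw==' → valid
String 2: 'lWYthg======' → invalid (6 pad chars (max 2))
String 3: 'CDlMMD0=' → valid

Answer: yes no yes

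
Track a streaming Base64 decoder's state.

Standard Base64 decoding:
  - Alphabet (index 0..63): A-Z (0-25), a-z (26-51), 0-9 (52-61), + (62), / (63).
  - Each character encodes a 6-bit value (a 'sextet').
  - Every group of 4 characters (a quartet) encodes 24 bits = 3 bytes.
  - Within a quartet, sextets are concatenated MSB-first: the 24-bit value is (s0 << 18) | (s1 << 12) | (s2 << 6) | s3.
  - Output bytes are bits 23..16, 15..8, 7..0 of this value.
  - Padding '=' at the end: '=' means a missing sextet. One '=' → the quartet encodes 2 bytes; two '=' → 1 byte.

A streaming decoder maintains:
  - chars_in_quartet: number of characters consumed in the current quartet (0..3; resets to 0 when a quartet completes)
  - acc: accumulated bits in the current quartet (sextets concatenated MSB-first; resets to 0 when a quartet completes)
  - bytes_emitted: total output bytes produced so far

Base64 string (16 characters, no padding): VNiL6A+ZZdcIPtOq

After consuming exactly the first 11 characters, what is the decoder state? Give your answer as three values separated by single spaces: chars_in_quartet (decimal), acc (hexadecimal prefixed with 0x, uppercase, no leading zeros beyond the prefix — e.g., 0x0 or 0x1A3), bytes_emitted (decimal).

Answer: 3 0x1975C 6

Derivation:
After char 0 ('V'=21): chars_in_quartet=1 acc=0x15 bytes_emitted=0
After char 1 ('N'=13): chars_in_quartet=2 acc=0x54D bytes_emitted=0
After char 2 ('i'=34): chars_in_quartet=3 acc=0x15362 bytes_emitted=0
After char 3 ('L'=11): chars_in_quartet=4 acc=0x54D88B -> emit 54 D8 8B, reset; bytes_emitted=3
After char 4 ('6'=58): chars_in_quartet=1 acc=0x3A bytes_emitted=3
After char 5 ('A'=0): chars_in_quartet=2 acc=0xE80 bytes_emitted=3
After char 6 ('+'=62): chars_in_quartet=3 acc=0x3A03E bytes_emitted=3
After char 7 ('Z'=25): chars_in_quartet=4 acc=0xE80F99 -> emit E8 0F 99, reset; bytes_emitted=6
After char 8 ('Z'=25): chars_in_quartet=1 acc=0x19 bytes_emitted=6
After char 9 ('d'=29): chars_in_quartet=2 acc=0x65D bytes_emitted=6
After char 10 ('c'=28): chars_in_quartet=3 acc=0x1975C bytes_emitted=6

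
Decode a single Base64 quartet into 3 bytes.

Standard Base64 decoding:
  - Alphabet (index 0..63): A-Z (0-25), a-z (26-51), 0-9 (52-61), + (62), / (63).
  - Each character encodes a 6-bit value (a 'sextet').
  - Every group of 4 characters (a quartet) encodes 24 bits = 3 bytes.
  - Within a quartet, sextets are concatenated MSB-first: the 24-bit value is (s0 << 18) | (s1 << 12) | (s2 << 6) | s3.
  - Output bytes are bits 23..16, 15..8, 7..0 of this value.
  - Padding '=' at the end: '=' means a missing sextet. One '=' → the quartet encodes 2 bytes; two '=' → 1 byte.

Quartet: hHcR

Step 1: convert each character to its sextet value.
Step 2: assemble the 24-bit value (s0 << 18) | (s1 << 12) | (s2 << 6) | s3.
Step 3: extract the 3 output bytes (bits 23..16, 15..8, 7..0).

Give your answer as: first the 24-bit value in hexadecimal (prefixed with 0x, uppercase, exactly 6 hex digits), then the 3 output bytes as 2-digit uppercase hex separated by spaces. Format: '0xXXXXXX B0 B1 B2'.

Sextets: h=33, H=7, c=28, R=17
24-bit: (33<<18) | (7<<12) | (28<<6) | 17
      = 0x840000 | 0x007000 | 0x000700 | 0x000011
      = 0x847711
Bytes: (v>>16)&0xFF=84, (v>>8)&0xFF=77, v&0xFF=11

Answer: 0x847711 84 77 11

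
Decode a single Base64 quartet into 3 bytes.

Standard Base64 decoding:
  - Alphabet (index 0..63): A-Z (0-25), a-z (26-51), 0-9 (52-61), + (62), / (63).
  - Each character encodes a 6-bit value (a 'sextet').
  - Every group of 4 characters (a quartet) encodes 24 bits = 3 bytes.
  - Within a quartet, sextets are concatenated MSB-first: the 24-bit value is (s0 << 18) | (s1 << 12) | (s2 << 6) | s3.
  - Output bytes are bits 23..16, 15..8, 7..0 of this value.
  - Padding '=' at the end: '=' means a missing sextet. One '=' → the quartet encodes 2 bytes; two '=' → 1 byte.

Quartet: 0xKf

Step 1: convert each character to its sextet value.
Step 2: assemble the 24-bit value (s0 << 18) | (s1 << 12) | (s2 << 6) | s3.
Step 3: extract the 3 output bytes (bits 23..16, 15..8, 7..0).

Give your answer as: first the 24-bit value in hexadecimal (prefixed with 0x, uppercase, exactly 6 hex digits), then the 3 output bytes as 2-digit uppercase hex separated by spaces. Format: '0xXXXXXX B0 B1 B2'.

Sextets: 0=52, x=49, K=10, f=31
24-bit: (52<<18) | (49<<12) | (10<<6) | 31
      = 0xD00000 | 0x031000 | 0x000280 | 0x00001F
      = 0xD3129F
Bytes: (v>>16)&0xFF=D3, (v>>8)&0xFF=12, v&0xFF=9F

Answer: 0xD3129F D3 12 9F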